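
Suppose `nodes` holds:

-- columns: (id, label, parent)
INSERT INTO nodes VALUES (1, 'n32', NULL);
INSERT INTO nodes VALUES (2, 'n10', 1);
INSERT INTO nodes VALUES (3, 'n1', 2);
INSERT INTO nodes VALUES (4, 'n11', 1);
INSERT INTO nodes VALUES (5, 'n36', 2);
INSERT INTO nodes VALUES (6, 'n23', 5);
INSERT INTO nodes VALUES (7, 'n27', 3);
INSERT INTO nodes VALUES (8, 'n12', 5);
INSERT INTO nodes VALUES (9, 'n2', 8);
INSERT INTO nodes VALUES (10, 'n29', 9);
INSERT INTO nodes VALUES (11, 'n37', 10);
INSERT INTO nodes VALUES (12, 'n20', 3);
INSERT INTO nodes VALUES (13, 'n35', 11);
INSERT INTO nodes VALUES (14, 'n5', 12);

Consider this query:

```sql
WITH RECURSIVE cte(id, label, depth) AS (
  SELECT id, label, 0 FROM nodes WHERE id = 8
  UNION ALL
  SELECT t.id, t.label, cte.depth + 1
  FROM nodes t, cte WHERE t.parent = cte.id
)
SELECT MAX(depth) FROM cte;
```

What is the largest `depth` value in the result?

4

Base: id=8 (n12) at depth 0.
Iteration 1: rows with parent in {8} -> n2 (id 9, depth 1).
Iteration 2: rows with parent in {9} -> n29 (id 10, depth 2).
Iteration 3: rows with parent in {10} -> n37 (id 11, depth 3).
Iteration 4: rows with parent in {11} -> n35 (id 13, depth 4).
Iteration 5: no rows with parent in {13}; recursion stops.
depth values: 0, 1, 2, 3, 4; the maximum is 4.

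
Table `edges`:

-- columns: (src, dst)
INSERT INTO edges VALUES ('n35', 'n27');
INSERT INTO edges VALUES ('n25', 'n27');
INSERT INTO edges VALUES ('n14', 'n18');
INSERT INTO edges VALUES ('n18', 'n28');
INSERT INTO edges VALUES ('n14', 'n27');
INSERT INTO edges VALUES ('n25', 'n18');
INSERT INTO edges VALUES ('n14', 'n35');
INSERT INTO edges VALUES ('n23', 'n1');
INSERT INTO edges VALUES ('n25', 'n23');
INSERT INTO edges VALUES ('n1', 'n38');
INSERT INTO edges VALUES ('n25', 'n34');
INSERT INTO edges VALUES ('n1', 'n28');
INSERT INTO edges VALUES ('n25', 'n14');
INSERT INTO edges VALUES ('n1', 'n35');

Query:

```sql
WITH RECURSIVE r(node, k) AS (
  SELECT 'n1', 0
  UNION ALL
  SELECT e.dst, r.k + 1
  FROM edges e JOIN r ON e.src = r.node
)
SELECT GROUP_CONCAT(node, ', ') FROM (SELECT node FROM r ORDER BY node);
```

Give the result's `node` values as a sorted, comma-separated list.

n1, n27, n28, n35, n38

Base: (n1, k=0).
Iteration 1: edges from {n1} -> (n28, k=1), (n35, k=1), (n38, k=1).
Iteration 2: edges from {n28,n35,n38} -> (n27, k=2).
Iteration 3: no outgoing edges from {n27}; recursion stops.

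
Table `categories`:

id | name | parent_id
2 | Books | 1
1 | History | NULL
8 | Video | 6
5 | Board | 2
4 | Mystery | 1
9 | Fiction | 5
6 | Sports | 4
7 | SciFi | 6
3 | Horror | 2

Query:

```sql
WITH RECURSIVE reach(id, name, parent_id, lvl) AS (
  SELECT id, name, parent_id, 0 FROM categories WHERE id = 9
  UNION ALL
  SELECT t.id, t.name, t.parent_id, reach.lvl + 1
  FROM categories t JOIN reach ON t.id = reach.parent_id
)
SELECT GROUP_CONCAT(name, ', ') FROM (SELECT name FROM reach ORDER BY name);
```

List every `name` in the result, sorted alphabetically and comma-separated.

Base: id=9 (Fiction), parent_id=5, lvl 0.
Iteration 1: join on id=5 -> Board (id 5, parent_id=2, lvl 1).
Iteration 2: join on id=2 -> Books (id 2, parent_id=1, lvl 2).
Iteration 3: join on id=1 -> History (id 1, parent_id=NULL, lvl 3).
Iteration 4: parent_id is NULL; no match; recursion stops.

Board, Books, Fiction, History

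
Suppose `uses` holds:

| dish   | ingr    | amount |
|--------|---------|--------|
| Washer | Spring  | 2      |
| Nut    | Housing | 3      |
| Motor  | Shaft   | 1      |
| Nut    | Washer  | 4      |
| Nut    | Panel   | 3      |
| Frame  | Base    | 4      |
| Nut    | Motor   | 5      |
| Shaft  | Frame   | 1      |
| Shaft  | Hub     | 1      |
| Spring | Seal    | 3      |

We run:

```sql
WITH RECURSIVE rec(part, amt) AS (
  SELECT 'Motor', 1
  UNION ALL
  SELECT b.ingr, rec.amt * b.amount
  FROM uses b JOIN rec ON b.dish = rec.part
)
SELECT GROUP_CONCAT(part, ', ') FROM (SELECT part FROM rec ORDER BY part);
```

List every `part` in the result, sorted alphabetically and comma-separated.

Base: (Motor, amt=1).
Iteration 1: components of {Motor} -> Shaft = 1*1 = 1.
Iteration 2: components of {Shaft} -> Frame = 1*1 = 1, Hub = 1*1 = 1.
Iteration 3: components of {Frame,Hub} -> Base = 1*4 = 4.
Iteration 4: no further components; recursion stops.

Base, Frame, Hub, Motor, Shaft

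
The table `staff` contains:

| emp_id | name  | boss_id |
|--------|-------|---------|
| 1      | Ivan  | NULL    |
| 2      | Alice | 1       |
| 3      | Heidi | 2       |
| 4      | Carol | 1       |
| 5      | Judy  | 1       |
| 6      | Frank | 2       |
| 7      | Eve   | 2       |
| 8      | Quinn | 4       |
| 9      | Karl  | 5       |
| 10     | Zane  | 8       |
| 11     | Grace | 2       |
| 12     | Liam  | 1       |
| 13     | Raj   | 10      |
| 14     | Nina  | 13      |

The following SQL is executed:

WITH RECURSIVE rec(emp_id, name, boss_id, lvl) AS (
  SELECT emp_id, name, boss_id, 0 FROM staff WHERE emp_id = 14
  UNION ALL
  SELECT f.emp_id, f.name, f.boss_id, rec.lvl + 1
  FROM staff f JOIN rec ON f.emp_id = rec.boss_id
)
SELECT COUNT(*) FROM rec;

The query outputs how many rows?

Base: emp_id=14 (Nina), boss_id=13, lvl 0.
Iteration 1: join on emp_id=13 -> Raj (id 13, boss_id=10, lvl 1).
Iteration 2: join on emp_id=10 -> Zane (id 10, boss_id=8, lvl 2).
Iteration 3: join on emp_id=8 -> Quinn (id 8, boss_id=4, lvl 3).
Iteration 4: join on emp_id=4 -> Carol (id 4, boss_id=1, lvl 4).
Iteration 5: join on emp_id=1 -> Ivan (id 1, boss_id=NULL, lvl 5).
Iteration 6: boss_id is NULL; no match; recursion stops.
Total rows emitted: 6.

6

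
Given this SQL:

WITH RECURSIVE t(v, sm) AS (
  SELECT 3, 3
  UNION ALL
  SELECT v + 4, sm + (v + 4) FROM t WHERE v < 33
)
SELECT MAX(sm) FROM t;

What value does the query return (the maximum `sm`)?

Base: v=3, sm=3.
Iteration 1: 3 < 33 holds -> v = 3 + 4 = 7, sm = 3 + 7 = 10.
Iteration 2: 7 < 33 holds -> v = 7 + 4 = 11, sm = 10 + 11 = 21.
Iteration 3: 11 < 33 holds -> v = 11 + 4 = 15, sm = 21 + 15 = 36.
Iteration 4: 15 < 33 holds -> v = 15 + 4 = 19, sm = 36 + 19 = 55.
Iteration 5: 19 < 33 holds -> v = 19 + 4 = 23, sm = 55 + 23 = 78.
Iteration 6: 23 < 33 holds -> v = 23 + 4 = 27, sm = 78 + 27 = 105.
Iteration 7: 27 < 33 holds -> v = 27 + 4 = 31, sm = 105 + 31 = 136.
Iteration 8: 31 < 33 holds -> v = 31 + 4 = 35, sm = 136 + 35 = 171.
Iteration 9: 35 < 33 fails; recursion stops.
sm values: 3, 10, 21, 36, 55, 78, 105, 136, 171; the maximum is 171.

171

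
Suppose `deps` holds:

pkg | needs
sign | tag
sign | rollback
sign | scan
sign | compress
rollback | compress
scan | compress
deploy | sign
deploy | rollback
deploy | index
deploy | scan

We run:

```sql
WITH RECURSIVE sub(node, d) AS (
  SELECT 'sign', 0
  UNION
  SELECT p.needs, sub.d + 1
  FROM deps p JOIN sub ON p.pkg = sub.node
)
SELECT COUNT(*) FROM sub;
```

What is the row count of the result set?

6

Base: (sign, d=0).
Iteration 1: edges from {sign} -> (compress, d=1), (rollback, d=1), (scan, d=1), (tag, d=1).
Iteration 2: edges from {compress,rollback,scan,tag} -> (compress, d=2). [UNION drops 1 duplicate row(s)]
Iteration 3: no outgoing edges from {compress}; recursion stops.
Total rows emitted: 6.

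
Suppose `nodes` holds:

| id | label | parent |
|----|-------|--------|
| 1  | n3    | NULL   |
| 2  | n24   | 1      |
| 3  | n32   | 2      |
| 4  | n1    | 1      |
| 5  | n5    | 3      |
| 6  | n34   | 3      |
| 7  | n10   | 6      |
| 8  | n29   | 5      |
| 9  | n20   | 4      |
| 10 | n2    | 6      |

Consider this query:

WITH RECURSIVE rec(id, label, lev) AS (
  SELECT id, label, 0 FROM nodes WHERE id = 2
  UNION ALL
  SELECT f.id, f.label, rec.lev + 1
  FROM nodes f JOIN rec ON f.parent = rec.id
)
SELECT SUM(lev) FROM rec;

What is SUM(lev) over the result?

14

Base: id=2 (n24) at lev 0.
Iteration 1: rows with parent in {2} -> n32 (id 3, lev 1).
Iteration 2: rows with parent in {3} -> n5 (id 5, lev 2), n34 (id 6, lev 2).
Iteration 3: rows with parent in {5,6} -> n10 (id 7, lev 3), n29 (id 8, lev 3), n2 (id 10, lev 3).
Iteration 4: no rows with parent in {7,8,10}; recursion stops.
SUM(lev) = 0 + 1 + 2 + 2 + 3 + 3 + 3 = 14.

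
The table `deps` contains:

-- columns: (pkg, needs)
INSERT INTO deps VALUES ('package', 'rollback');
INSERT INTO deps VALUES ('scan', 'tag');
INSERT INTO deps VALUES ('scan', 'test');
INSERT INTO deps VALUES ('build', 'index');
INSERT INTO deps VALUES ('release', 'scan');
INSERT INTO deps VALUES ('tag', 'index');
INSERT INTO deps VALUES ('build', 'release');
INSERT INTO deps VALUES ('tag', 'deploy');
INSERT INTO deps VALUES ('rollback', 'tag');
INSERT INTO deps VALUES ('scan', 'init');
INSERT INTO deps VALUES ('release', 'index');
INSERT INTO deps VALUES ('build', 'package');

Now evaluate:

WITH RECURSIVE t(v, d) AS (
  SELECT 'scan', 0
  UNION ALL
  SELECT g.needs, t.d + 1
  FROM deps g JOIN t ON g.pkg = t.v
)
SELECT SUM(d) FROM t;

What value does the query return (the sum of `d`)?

7

Base: (scan, d=0).
Iteration 1: edges from {scan} -> (init, d=1), (tag, d=1), (test, d=1).
Iteration 2: edges from {init,tag,test} -> (deploy, d=2), (index, d=2).
Iteration 3: no outgoing edges from {deploy,index}; recursion stops.
SUM(d) = 0 + 1 + 1 + 1 + 2 + 2 = 7.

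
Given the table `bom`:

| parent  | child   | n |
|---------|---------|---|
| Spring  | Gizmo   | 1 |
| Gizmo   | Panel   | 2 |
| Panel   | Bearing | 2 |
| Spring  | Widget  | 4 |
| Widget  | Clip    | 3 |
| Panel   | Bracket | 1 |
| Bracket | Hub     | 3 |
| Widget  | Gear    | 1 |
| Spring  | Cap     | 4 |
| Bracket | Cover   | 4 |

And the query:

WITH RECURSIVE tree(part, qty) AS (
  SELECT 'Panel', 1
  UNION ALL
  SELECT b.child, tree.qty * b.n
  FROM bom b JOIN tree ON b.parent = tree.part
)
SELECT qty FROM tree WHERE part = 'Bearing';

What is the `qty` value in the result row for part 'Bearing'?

Base: (Panel, qty=1).
Iteration 1: components of {Panel} -> Bearing = 1*2 = 2, Bracket = 1*1 = 1.
Iteration 2: components of {Bearing,Bracket} -> Cover = 1*4 = 4, Hub = 1*3 = 3.
Iteration 3: no further components; recursion stops.

2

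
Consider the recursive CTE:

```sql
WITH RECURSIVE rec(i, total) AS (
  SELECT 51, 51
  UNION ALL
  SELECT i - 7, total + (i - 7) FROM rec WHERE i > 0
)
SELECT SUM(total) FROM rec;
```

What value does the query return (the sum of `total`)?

Base: i=51, total=51.
Iteration 1: 51 > 0 holds -> i = 51 - 7 = 44, total = 51 + 44 = 95.
Iteration 2: 44 > 0 holds -> i = 44 - 7 = 37, total = 95 + 37 = 132.
Iteration 3: 37 > 0 holds -> i = 37 - 7 = 30, total = 132 + 30 = 162.
Iteration 4: 30 > 0 holds -> i = 30 - 7 = 23, total = 162 + 23 = 185.
Iteration 5: 23 > 0 holds -> i = 23 - 7 = 16, total = 185 + 16 = 201.
Iteration 6: 16 > 0 holds -> i = 16 - 7 = 9, total = 201 + 9 = 210.
Iteration 7: 9 > 0 holds -> i = 9 - 7 = 2, total = 210 + 2 = 212.
Iteration 8: 2 > 0 holds -> i = 2 - 7 = -5, total = 212 + -5 = 207.
Iteration 9: -5 > 0 fails; recursion stops.
SUM(total) = 51 + 95 + 132 + 162 + 185 + 201 + 210 + 212 + 207 = 1455.

1455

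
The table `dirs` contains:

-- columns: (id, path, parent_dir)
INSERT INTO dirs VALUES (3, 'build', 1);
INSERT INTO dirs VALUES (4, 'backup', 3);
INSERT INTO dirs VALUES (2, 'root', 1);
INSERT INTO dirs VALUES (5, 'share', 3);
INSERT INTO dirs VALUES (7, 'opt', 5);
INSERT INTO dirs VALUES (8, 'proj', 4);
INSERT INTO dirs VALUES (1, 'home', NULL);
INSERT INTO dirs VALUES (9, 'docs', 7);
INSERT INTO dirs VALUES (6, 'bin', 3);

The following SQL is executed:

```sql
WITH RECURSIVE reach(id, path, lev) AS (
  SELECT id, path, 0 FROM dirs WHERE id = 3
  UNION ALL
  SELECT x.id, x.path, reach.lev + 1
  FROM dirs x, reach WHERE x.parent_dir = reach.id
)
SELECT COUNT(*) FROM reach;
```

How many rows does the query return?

Base: id=3 (build) at lev 0.
Iteration 1: rows with parent_dir in {3} -> backup (id 4, lev 1), share (id 5, lev 1), bin (id 6, lev 1).
Iteration 2: rows with parent_dir in {4,5,6} -> opt (id 7, lev 2), proj (id 8, lev 2).
Iteration 3: rows with parent_dir in {7,8} -> docs (id 9, lev 3).
Iteration 4: no rows with parent_dir in {9}; recursion stops.
Total rows emitted: 7.

7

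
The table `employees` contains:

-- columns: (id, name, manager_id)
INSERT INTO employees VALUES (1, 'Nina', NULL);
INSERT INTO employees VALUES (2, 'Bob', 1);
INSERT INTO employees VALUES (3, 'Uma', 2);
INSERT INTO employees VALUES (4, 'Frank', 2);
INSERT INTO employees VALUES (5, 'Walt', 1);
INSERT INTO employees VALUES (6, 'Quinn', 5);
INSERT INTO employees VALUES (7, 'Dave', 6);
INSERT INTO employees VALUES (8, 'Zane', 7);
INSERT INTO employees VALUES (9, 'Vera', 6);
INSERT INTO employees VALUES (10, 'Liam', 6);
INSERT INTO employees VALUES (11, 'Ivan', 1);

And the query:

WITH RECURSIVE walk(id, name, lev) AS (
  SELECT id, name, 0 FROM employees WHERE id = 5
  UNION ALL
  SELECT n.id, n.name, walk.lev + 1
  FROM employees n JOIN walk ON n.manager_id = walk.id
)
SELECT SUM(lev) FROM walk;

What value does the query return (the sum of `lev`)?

Base: id=5 (Walt) at lev 0.
Iteration 1: rows with manager_id in {5} -> Quinn (id 6, lev 1).
Iteration 2: rows with manager_id in {6} -> Dave (id 7, lev 2), Vera (id 9, lev 2), Liam (id 10, lev 2).
Iteration 3: rows with manager_id in {7,9,10} -> Zane (id 8, lev 3).
Iteration 4: no rows with manager_id in {8}; recursion stops.
SUM(lev) = 0 + 1 + 2 + 2 + 2 + 3 = 10.

10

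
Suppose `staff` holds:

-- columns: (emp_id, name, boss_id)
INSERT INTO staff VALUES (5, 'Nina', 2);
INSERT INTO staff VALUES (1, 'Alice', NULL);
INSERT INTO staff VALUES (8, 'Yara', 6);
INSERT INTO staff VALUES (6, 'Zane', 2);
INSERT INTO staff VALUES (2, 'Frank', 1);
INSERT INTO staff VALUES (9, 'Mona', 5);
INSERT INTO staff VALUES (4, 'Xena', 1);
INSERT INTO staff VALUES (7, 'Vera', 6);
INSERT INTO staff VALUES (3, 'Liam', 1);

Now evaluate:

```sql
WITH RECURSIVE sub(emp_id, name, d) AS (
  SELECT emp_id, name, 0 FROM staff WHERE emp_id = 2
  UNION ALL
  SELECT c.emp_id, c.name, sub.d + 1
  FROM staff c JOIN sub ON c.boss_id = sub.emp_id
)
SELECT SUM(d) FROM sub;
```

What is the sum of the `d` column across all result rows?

8

Base: emp_id=2 (Frank) at d 0.
Iteration 1: rows with boss_id in {2} -> Nina (id 5, d 1), Zane (id 6, d 1).
Iteration 2: rows with boss_id in {5,6} -> Vera (id 7, d 2), Yara (id 8, d 2), Mona (id 9, d 2).
Iteration 3: no rows with boss_id in {7,8,9}; recursion stops.
SUM(d) = 0 + 1 + 1 + 2 + 2 + 2 = 8.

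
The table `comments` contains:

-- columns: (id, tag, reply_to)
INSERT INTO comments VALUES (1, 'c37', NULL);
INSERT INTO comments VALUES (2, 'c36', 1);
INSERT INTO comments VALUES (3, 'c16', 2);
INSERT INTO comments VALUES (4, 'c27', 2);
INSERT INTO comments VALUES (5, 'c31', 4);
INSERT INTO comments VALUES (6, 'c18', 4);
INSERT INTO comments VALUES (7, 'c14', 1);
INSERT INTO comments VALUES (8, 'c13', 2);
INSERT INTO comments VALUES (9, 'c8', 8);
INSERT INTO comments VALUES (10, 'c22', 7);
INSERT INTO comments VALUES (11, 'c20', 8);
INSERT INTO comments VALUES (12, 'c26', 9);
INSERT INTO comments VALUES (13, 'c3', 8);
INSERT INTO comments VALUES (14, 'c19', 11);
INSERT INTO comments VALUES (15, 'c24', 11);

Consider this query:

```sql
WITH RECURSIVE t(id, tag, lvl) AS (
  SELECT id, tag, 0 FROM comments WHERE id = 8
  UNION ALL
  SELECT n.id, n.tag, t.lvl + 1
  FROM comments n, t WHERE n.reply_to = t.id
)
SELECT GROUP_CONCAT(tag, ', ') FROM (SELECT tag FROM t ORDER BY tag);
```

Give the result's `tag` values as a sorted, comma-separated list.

c13, c19, c20, c24, c26, c3, c8

Base: id=8 (c13) at lvl 0.
Iteration 1: rows with reply_to in {8} -> c8 (id 9, lvl 1), c20 (id 11, lvl 1), c3 (id 13, lvl 1).
Iteration 2: rows with reply_to in {9,11,13} -> c26 (id 12, lvl 2), c19 (id 14, lvl 2), c24 (id 15, lvl 2).
Iteration 3: no rows with reply_to in {12,14,15}; recursion stops.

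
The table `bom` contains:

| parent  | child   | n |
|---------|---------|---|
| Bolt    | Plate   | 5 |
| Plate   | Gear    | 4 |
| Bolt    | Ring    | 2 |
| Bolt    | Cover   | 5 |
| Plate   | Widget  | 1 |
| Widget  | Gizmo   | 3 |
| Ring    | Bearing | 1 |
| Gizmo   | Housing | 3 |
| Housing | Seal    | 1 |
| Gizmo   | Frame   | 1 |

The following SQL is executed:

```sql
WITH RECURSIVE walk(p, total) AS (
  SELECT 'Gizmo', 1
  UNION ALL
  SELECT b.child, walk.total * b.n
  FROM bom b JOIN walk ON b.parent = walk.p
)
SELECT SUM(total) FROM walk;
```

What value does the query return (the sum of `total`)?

8

Base: (Gizmo, total=1).
Iteration 1: components of {Gizmo} -> Frame = 1*1 = 1, Housing = 1*3 = 3.
Iteration 2: components of {Frame,Housing} -> Seal = 3*1 = 3.
Iteration 3: no further components; recursion stops.
SUM(total) = 1 + 3 + 1 + 3 = 8.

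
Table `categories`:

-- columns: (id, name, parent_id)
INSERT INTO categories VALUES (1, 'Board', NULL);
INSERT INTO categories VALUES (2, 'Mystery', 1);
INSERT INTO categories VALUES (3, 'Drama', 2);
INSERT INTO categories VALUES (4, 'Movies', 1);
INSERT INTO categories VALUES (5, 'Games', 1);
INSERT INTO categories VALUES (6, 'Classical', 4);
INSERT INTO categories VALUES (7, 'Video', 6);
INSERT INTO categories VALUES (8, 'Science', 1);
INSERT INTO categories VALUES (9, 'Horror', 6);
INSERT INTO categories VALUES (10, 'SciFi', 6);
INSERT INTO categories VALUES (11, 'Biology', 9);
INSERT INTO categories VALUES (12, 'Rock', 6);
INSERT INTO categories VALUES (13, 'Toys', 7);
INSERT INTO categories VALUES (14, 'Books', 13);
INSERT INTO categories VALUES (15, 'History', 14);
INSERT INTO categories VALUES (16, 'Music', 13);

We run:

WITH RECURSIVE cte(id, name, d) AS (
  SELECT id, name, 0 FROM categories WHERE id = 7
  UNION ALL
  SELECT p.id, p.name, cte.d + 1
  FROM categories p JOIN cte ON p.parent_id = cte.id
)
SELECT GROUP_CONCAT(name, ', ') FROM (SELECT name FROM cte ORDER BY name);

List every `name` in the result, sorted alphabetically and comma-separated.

Base: id=7 (Video) at d 0.
Iteration 1: rows with parent_id in {7} -> Toys (id 13, d 1).
Iteration 2: rows with parent_id in {13} -> Books (id 14, d 2), Music (id 16, d 2).
Iteration 3: rows with parent_id in {14,16} -> History (id 15, d 3).
Iteration 4: no rows with parent_id in {15}; recursion stops.

Books, History, Music, Toys, Video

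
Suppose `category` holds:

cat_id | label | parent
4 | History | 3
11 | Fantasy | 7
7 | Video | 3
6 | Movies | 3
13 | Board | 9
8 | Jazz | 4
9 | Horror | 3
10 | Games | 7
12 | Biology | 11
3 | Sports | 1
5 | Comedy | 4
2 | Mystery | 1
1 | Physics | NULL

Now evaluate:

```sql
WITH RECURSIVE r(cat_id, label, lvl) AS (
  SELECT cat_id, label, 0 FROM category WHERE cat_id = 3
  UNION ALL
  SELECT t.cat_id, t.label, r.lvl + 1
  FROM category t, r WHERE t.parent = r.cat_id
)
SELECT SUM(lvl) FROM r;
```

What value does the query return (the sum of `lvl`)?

Base: cat_id=3 (Sports) at lvl 0.
Iteration 1: rows with parent in {3} -> History (id 4, lvl 1), Movies (id 6, lvl 1), Video (id 7, lvl 1), Horror (id 9, lvl 1).
Iteration 2: rows with parent in {4,6,7,9} -> Comedy (id 5, lvl 2), Jazz (id 8, lvl 2), Games (id 10, lvl 2), Fantasy (id 11, lvl 2), Board (id 13, lvl 2).
Iteration 3: rows with parent in {5,8,10,11,13} -> Biology (id 12, lvl 3).
Iteration 4: no rows with parent in {12}; recursion stops.
SUM(lvl) = 0 + 1 + 1 + 1 + 1 + 2 + 2 + 2 + 2 + 2 + 3 = 17.

17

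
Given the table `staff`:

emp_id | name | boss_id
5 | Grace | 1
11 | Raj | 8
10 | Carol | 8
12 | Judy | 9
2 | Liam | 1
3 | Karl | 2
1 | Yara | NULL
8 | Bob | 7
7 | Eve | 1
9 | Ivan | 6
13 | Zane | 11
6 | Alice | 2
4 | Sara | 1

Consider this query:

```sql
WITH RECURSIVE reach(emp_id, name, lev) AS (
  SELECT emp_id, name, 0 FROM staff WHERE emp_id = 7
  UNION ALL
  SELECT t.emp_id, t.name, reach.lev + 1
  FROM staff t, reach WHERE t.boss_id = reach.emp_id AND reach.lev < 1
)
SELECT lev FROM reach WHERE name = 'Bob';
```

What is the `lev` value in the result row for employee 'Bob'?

1

Base: emp_id=7 (Eve) at lev 0.
Iteration 1: rows with boss_id in {7} -> Bob (id 8, lev 1).
Iteration 2: lev < 1 fails for all current rows; recursion stops.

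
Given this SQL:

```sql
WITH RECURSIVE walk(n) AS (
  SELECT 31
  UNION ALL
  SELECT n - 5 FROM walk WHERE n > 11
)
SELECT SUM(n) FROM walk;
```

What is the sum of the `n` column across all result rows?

105

Base: n=31.
Iteration 1: 31 > 11 holds -> n = 31 - 5 = 26.
Iteration 2: 26 > 11 holds -> n = 26 - 5 = 21.
Iteration 3: 21 > 11 holds -> n = 21 - 5 = 16.
Iteration 4: 16 > 11 holds -> n = 16 - 5 = 11.
Iteration 5: 11 > 11 fails; recursion stops.
SUM(n) = 31 + 26 + 21 + 16 + 11 = 105.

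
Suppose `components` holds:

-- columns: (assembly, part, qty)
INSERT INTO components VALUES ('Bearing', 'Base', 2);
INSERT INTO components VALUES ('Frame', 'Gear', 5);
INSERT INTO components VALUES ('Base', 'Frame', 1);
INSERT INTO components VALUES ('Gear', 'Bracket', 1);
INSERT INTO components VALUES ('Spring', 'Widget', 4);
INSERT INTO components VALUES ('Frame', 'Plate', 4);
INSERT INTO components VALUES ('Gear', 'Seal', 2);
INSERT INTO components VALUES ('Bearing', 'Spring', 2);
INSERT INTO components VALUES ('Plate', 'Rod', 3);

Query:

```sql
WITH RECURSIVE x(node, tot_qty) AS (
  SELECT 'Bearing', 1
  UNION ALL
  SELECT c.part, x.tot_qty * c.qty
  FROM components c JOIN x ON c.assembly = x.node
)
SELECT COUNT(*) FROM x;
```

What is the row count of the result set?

Base: (Bearing, tot_qty=1).
Iteration 1: components of {Bearing} -> Base = 1*2 = 2, Spring = 1*2 = 2.
Iteration 2: components of {Base,Spring} -> Frame = 2*1 = 2, Widget = 2*4 = 8.
Iteration 3: components of {Frame,Widget} -> Gear = 2*5 = 10, Plate = 2*4 = 8.
Iteration 4: components of {Gear,Plate} -> Bracket = 10*1 = 10, Rod = 8*3 = 24, Seal = 10*2 = 20.
Iteration 5: no further components; recursion stops.
Total rows emitted: 10.

10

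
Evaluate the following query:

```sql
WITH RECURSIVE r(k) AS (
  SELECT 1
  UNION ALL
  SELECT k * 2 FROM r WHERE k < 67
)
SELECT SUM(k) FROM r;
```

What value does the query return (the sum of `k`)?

Base: k=1.
Iteration 1: 1 < 67 holds -> k = 1 * 2 = 2.
Iteration 2: 2 < 67 holds -> k = 2 * 2 = 4.
Iteration 3: 4 < 67 holds -> k = 4 * 2 = 8.
Iteration 4: 8 < 67 holds -> k = 8 * 2 = 16.
Iteration 5: 16 < 67 holds -> k = 16 * 2 = 32.
Iteration 6: 32 < 67 holds -> k = 32 * 2 = 64.
Iteration 7: 64 < 67 holds -> k = 64 * 2 = 128.
Iteration 8: 128 < 67 fails; recursion stops.
SUM(k) = 1 + 2 + 4 + 8 + 16 + 32 + 64 + 128 = 255.

255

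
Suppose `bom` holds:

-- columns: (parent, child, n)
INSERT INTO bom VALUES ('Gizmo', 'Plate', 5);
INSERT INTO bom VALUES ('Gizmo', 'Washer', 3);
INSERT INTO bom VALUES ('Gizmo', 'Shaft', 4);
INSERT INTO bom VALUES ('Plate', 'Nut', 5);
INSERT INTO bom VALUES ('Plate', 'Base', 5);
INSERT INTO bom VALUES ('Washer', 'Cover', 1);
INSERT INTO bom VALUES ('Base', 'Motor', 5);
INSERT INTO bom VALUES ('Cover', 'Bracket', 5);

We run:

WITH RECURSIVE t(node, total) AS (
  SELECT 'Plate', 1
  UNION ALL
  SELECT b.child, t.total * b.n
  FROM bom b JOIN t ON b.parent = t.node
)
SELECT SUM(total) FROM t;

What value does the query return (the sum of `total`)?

36

Base: (Plate, total=1).
Iteration 1: components of {Plate} -> Base = 1*5 = 5, Nut = 1*5 = 5.
Iteration 2: components of {Base,Nut} -> Motor = 5*5 = 25.
Iteration 3: no further components; recursion stops.
SUM(total) = 1 + 5 + 5 + 25 = 36.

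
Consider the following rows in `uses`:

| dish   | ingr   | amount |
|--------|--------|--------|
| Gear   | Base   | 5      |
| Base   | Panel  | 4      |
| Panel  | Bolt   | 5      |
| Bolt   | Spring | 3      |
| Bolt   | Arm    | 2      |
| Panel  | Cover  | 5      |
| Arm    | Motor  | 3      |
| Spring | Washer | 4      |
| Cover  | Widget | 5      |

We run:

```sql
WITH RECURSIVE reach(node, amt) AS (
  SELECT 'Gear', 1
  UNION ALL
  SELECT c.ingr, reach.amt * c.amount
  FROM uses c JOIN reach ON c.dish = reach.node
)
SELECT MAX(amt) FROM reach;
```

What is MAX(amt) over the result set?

Base: (Gear, amt=1).
Iteration 1: components of {Gear} -> Base = 1*5 = 5.
Iteration 2: components of {Base} -> Panel = 5*4 = 20.
Iteration 3: components of {Panel} -> Bolt = 20*5 = 100, Cover = 20*5 = 100.
Iteration 4: components of {Bolt,Cover} -> Arm = 100*2 = 200, Spring = 100*3 = 300, Widget = 100*5 = 500.
Iteration 5: components of {Arm,Spring,Widget} -> Motor = 200*3 = 600, Washer = 300*4 = 1200.
Iteration 6: no further components; recursion stops.
amt values: 1, 5, 20, 100, 100, 300, 200, 500, 1200, 600; the maximum is 1200.

1200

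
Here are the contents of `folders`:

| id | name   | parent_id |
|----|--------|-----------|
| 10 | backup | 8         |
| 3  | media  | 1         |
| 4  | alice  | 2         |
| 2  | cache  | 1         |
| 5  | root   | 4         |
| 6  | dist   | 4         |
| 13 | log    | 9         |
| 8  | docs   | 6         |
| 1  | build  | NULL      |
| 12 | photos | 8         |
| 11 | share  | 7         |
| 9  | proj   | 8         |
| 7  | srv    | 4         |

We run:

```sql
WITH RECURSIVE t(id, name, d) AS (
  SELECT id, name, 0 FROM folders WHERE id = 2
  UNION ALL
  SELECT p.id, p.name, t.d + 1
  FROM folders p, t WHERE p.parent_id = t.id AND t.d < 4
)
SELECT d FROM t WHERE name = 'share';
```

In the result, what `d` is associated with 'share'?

Base: id=2 (cache) at d 0.
Iteration 1: rows with parent_id in {2} -> alice (id 4, d 1).
Iteration 2: rows with parent_id in {4} -> root (id 5, d 2), dist (id 6, d 2), srv (id 7, d 2).
Iteration 3: rows with parent_id in {5,6,7} -> docs (id 8, d 3), share (id 11, d 3).
Iteration 4: rows with parent_id in {8,11} -> proj (id 9, d 4), backup (id 10, d 4), photos (id 12, d 4).
Iteration 5: d < 4 fails for all current rows; recursion stops.

3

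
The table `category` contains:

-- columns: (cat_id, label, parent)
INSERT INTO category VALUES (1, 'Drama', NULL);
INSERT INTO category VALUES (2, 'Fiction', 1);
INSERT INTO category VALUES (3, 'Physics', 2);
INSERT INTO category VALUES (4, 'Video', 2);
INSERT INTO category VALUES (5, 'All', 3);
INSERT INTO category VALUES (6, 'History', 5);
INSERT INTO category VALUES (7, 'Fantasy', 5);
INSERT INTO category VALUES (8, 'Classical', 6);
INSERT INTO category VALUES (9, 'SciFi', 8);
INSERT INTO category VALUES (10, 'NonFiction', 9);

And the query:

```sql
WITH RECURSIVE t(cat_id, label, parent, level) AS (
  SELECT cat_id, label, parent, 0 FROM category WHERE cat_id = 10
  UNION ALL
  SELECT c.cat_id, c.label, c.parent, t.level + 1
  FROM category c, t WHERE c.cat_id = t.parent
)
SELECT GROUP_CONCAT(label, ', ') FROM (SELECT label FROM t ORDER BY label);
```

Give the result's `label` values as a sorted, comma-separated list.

Base: cat_id=10 (NonFiction), parent=9, level 0.
Iteration 1: join on cat_id=9 -> SciFi (id 9, parent=8, level 1).
Iteration 2: join on cat_id=8 -> Classical (id 8, parent=6, level 2).
Iteration 3: join on cat_id=6 -> History (id 6, parent=5, level 3).
Iteration 4: join on cat_id=5 -> All (id 5, parent=3, level 4).
Iteration 5: join on cat_id=3 -> Physics (id 3, parent=2, level 5).
Iteration 6: join on cat_id=2 -> Fiction (id 2, parent=1, level 6).
Iteration 7: join on cat_id=1 -> Drama (id 1, parent=NULL, level 7).
Iteration 8: parent is NULL; no match; recursion stops.

All, Classical, Drama, Fiction, History, NonFiction, Physics, SciFi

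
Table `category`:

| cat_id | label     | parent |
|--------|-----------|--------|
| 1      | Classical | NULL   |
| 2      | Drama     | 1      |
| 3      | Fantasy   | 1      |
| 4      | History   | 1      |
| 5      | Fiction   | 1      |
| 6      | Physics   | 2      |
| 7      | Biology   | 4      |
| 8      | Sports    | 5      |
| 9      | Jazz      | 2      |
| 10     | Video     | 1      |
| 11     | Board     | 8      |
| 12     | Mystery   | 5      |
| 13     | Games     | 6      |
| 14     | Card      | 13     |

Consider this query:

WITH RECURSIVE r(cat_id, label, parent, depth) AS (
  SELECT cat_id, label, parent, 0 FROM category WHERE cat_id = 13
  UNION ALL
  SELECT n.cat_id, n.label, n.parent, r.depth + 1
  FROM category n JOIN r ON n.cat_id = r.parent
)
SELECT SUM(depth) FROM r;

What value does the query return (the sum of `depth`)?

Base: cat_id=13 (Games), parent=6, depth 0.
Iteration 1: join on cat_id=6 -> Physics (id 6, parent=2, depth 1).
Iteration 2: join on cat_id=2 -> Drama (id 2, parent=1, depth 2).
Iteration 3: join on cat_id=1 -> Classical (id 1, parent=NULL, depth 3).
Iteration 4: parent is NULL; no match; recursion stops.
SUM(depth) = 0 + 1 + 2 + 3 = 6.

6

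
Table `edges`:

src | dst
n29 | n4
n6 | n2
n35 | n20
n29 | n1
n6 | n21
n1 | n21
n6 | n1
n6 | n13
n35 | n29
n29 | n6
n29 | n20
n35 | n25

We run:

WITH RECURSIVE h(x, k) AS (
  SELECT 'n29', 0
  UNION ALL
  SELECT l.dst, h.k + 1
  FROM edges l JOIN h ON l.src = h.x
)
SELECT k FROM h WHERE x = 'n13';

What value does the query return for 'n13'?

Base: (n29, k=0).
Iteration 1: edges from {n29} -> (n1, k=1), (n20, k=1), (n4, k=1), (n6, k=1).
Iteration 2: edges from {n1,n20,n4,n6} -> (n1, k=2), (n13, k=2), (n2, k=2), (n21, k=2) x2. [UNION ALL keeps all 5 new rows, including repeats]
Iteration 3: edges from {n1,n13,n2,n21} -> (n21, k=3).
Iteration 4: no outgoing edges from {n21}; recursion stops.

2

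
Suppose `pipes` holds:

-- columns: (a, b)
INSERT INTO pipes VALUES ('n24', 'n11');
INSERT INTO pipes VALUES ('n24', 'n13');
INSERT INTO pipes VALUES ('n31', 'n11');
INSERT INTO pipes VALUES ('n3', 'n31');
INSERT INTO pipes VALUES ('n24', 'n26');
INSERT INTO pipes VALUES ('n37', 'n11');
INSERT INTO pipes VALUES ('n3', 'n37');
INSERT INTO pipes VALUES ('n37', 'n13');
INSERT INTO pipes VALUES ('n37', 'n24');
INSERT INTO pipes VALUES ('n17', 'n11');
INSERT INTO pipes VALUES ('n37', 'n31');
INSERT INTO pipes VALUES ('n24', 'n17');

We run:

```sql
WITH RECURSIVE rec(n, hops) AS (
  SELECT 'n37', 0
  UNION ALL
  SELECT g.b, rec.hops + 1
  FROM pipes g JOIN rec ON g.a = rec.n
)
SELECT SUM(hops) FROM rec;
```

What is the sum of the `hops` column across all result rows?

Base: (n37, hops=0).
Iteration 1: edges from {n37} -> (n11, hops=1), (n13, hops=1), (n24, hops=1), (n31, hops=1).
Iteration 2: edges from {n11,n13,n24,n31} -> (n11, hops=2) x2, (n13, hops=2), (n17, hops=2), (n26, hops=2). [UNION ALL keeps all 5 new rows, including repeats]
Iteration 3: edges from {n11,n13,n17,n26} -> (n11, hops=3).
Iteration 4: no outgoing edges from {n11}; recursion stops.
SUM(hops) = 0 + 1 + 1 + 1 + 1 + 2 + 2 + 2 + 2 + 2 + 3 = 17.

17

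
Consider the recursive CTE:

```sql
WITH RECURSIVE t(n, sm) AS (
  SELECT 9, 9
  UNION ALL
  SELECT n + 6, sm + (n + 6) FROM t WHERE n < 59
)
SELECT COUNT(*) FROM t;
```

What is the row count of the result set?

10

Base: n=9, sm=9.
Iteration 1: 9 < 59 holds -> n = 9 + 6 = 15, sm = 9 + 15 = 24.
Iteration 2: 15 < 59 holds -> n = 15 + 6 = 21, sm = 24 + 21 = 45.
Iteration 3: 21 < 59 holds -> n = 21 + 6 = 27, sm = 45 + 27 = 72.
Iteration 4: 27 < 59 holds -> n = 27 + 6 = 33, sm = 72 + 33 = 105.
Iteration 5: 33 < 59 holds -> n = 33 + 6 = 39, sm = 105 + 39 = 144.
Iteration 6: 39 < 59 holds -> n = 39 + 6 = 45, sm = 144 + 45 = 189.
Iteration 7: 45 < 59 holds -> n = 45 + 6 = 51, sm = 189 + 51 = 240.
Iteration 8: 51 < 59 holds -> n = 51 + 6 = 57, sm = 240 + 57 = 297.
Iteration 9: 57 < 59 holds -> n = 57 + 6 = 63, sm = 297 + 63 = 360.
Iteration 10: 63 < 59 fails; recursion stops.
Total rows emitted: 10.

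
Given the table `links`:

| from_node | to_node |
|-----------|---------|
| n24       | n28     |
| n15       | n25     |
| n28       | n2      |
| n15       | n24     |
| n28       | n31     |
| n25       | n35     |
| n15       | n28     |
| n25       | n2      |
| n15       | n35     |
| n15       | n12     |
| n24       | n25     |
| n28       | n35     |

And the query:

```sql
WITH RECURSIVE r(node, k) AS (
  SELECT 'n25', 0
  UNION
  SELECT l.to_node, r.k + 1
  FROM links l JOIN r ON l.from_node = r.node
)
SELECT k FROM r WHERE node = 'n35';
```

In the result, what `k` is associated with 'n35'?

Base: (n25, k=0).
Iteration 1: edges from {n25} -> (n2, k=1), (n35, k=1).
Iteration 2: no outgoing edges from {n2,n35}; recursion stops.

1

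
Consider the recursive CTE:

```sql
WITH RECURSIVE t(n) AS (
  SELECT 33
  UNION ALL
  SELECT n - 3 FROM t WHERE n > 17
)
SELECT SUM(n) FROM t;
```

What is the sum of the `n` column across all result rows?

168

Base: n=33.
Iteration 1: 33 > 17 holds -> n = 33 - 3 = 30.
Iteration 2: 30 > 17 holds -> n = 30 - 3 = 27.
Iteration 3: 27 > 17 holds -> n = 27 - 3 = 24.
Iteration 4: 24 > 17 holds -> n = 24 - 3 = 21.
Iteration 5: 21 > 17 holds -> n = 21 - 3 = 18.
Iteration 6: 18 > 17 holds -> n = 18 - 3 = 15.
Iteration 7: 15 > 17 fails; recursion stops.
SUM(n) = 33 + 30 + 27 + 24 + 21 + 18 + 15 = 168.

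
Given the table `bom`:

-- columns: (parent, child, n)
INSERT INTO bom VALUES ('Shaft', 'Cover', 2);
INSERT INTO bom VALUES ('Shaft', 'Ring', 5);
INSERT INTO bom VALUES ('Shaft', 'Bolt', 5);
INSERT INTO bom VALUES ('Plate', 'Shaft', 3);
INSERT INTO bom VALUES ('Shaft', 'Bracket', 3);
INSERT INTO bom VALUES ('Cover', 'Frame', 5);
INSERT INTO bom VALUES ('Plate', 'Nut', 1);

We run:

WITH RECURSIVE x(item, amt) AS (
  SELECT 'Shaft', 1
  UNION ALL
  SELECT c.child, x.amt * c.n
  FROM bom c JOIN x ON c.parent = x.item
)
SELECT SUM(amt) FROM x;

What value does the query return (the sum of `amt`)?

Base: (Shaft, amt=1).
Iteration 1: components of {Shaft} -> Bolt = 1*5 = 5, Bracket = 1*3 = 3, Cover = 1*2 = 2, Ring = 1*5 = 5.
Iteration 2: components of {Bolt,Bracket,Cover,Ring} -> Frame = 2*5 = 10.
Iteration 3: no further components; recursion stops.
SUM(amt) = 1 + 5 + 5 + 2 + 3 + 10 = 26.

26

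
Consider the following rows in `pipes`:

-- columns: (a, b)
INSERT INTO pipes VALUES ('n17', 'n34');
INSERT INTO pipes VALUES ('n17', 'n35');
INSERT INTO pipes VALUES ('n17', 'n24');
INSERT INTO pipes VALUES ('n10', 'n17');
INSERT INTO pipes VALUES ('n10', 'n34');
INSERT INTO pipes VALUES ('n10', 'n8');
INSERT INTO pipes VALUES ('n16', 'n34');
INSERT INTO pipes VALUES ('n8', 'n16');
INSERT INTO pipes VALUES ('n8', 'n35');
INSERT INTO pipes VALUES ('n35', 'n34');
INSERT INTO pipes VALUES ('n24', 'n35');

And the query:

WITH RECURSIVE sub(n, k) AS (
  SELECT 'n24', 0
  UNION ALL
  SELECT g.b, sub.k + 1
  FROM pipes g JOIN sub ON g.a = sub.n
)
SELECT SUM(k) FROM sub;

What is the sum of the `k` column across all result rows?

3

Base: (n24, k=0).
Iteration 1: edges from {n24} -> (n35, k=1).
Iteration 2: edges from {n35} -> (n34, k=2).
Iteration 3: no outgoing edges from {n34}; recursion stops.
SUM(k) = 0 + 1 + 2 = 3.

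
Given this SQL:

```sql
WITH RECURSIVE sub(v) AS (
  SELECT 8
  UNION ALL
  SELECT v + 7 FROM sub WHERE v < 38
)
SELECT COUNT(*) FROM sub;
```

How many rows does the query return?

6

Base: v=8.
Iteration 1: 8 < 38 holds -> v = 8 + 7 = 15.
Iteration 2: 15 < 38 holds -> v = 15 + 7 = 22.
Iteration 3: 22 < 38 holds -> v = 22 + 7 = 29.
Iteration 4: 29 < 38 holds -> v = 29 + 7 = 36.
Iteration 5: 36 < 38 holds -> v = 36 + 7 = 43.
Iteration 6: 43 < 38 fails; recursion stops.
Total rows emitted: 6.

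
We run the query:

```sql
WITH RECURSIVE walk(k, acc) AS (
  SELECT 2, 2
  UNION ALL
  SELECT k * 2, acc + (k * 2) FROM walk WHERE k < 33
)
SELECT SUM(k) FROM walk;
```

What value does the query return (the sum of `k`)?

Base: k=2, acc=2.
Iteration 1: 2 < 33 holds -> k = 2 * 2 = 4, acc = 2 + 4 = 6.
Iteration 2: 4 < 33 holds -> k = 4 * 2 = 8, acc = 6 + 8 = 14.
Iteration 3: 8 < 33 holds -> k = 8 * 2 = 16, acc = 14 + 16 = 30.
Iteration 4: 16 < 33 holds -> k = 16 * 2 = 32, acc = 30 + 32 = 62.
Iteration 5: 32 < 33 holds -> k = 32 * 2 = 64, acc = 62 + 64 = 126.
Iteration 6: 64 < 33 fails; recursion stops.
SUM(k) = 2 + 4 + 8 + 16 + 32 + 64 = 126.

126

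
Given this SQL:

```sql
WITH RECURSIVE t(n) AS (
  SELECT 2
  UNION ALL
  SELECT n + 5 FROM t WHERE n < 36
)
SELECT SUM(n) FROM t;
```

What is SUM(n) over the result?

156

Base: n=2.
Iteration 1: 2 < 36 holds -> n = 2 + 5 = 7.
Iteration 2: 7 < 36 holds -> n = 7 + 5 = 12.
Iteration 3: 12 < 36 holds -> n = 12 + 5 = 17.
Iteration 4: 17 < 36 holds -> n = 17 + 5 = 22.
Iteration 5: 22 < 36 holds -> n = 22 + 5 = 27.
Iteration 6: 27 < 36 holds -> n = 27 + 5 = 32.
Iteration 7: 32 < 36 holds -> n = 32 + 5 = 37.
Iteration 8: 37 < 36 fails; recursion stops.
SUM(n) = 2 + 7 + 12 + 17 + 22 + 27 + 32 + 37 = 156.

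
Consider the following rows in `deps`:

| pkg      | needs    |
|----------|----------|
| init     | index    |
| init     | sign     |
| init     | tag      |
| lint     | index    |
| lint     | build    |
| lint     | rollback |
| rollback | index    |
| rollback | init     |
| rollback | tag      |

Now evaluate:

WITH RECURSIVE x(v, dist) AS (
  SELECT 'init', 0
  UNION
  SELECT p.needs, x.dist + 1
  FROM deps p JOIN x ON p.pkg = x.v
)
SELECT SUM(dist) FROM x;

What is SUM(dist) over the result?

Base: (init, dist=0).
Iteration 1: edges from {init} -> (index, dist=1), (sign, dist=1), (tag, dist=1).
Iteration 2: no outgoing edges from {index,sign,tag}; recursion stops.
SUM(dist) = 0 + 1 + 1 + 1 = 3.

3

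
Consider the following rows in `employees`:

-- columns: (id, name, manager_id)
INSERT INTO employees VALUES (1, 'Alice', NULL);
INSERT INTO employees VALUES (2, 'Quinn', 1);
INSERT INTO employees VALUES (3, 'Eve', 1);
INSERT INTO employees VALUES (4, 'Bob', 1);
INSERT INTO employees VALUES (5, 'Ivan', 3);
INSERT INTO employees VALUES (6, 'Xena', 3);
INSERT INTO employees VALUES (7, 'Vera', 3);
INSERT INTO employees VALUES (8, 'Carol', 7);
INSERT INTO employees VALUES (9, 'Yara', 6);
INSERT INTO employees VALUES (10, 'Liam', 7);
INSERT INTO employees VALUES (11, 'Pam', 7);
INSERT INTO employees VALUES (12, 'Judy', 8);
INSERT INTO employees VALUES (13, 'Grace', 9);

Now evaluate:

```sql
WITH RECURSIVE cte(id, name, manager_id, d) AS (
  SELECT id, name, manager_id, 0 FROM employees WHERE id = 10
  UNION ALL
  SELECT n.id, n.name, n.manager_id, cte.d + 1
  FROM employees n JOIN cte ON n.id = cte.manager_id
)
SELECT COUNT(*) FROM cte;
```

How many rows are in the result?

4

Base: id=10 (Liam), manager_id=7, d 0.
Iteration 1: join on id=7 -> Vera (id 7, manager_id=3, d 1).
Iteration 2: join on id=3 -> Eve (id 3, manager_id=1, d 2).
Iteration 3: join on id=1 -> Alice (id 1, manager_id=NULL, d 3).
Iteration 4: manager_id is NULL; no match; recursion stops.
Total rows emitted: 4.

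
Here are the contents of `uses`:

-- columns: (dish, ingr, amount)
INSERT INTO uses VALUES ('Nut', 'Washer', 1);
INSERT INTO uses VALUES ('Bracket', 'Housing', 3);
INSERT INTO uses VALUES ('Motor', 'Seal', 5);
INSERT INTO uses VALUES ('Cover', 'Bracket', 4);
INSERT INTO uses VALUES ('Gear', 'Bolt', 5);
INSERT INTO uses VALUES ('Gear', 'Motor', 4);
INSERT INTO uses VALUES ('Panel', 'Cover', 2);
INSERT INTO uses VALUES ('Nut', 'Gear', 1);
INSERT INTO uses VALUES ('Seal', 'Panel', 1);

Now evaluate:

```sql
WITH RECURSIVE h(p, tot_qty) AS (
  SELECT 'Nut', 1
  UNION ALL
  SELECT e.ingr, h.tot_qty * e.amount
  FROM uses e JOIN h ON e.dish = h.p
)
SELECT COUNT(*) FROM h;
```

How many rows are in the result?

10

Base: (Nut, tot_qty=1).
Iteration 1: components of {Nut} -> Gear = 1*1 = 1, Washer = 1*1 = 1.
Iteration 2: components of {Gear,Washer} -> Bolt = 1*5 = 5, Motor = 1*4 = 4.
Iteration 3: components of {Bolt,Motor} -> Seal = 4*5 = 20.
Iteration 4: components of {Seal} -> Panel = 20*1 = 20.
Iteration 5: components of {Panel} -> Cover = 20*2 = 40.
Iteration 6: components of {Cover} -> Bracket = 40*4 = 160.
Iteration 7: components of {Bracket} -> Housing = 160*3 = 480.
Iteration 8: no further components; recursion stops.
Total rows emitted: 10.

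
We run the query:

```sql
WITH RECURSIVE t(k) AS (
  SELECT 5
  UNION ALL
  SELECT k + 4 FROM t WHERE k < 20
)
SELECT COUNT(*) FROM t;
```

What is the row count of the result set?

5

Base: k=5.
Iteration 1: 5 < 20 holds -> k = 5 + 4 = 9.
Iteration 2: 9 < 20 holds -> k = 9 + 4 = 13.
Iteration 3: 13 < 20 holds -> k = 13 + 4 = 17.
Iteration 4: 17 < 20 holds -> k = 17 + 4 = 21.
Iteration 5: 21 < 20 fails; recursion stops.
Total rows emitted: 5.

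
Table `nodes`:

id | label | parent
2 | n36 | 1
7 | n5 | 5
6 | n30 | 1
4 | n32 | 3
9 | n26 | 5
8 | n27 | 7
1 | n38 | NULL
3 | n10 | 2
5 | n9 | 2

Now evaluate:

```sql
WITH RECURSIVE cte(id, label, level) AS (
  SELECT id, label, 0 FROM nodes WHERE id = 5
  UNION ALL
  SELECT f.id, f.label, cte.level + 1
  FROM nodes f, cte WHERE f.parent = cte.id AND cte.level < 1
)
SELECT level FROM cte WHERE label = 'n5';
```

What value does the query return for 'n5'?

Base: id=5 (n9) at level 0.
Iteration 1: rows with parent in {5} -> n5 (id 7, level 1), n26 (id 9, level 1).
Iteration 2: level < 1 fails for all current rows; recursion stops.

1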